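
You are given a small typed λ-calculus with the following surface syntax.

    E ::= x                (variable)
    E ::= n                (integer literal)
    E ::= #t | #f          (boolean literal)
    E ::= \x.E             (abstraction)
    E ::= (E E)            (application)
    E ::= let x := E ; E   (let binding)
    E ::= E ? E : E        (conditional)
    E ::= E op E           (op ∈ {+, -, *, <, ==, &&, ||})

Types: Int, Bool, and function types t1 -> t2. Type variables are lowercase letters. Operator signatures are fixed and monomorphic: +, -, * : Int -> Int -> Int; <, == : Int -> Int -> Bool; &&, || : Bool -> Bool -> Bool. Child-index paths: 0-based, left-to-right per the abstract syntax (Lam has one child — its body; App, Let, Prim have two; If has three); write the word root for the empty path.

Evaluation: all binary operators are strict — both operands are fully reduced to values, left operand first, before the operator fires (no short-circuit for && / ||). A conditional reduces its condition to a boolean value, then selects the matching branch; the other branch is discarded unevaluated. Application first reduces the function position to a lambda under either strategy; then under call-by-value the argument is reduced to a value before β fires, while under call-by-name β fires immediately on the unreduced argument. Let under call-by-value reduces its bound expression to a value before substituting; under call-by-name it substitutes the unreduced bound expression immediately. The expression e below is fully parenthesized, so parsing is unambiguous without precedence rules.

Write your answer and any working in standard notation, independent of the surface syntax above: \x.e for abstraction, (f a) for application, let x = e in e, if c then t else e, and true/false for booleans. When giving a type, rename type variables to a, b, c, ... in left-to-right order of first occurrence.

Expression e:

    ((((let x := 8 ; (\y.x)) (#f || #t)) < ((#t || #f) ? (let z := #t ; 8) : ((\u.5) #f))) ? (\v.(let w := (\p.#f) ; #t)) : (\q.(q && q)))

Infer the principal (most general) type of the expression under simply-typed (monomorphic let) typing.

Working:
let x : Int
x : Int
\y._ : a -> Int
  unify Bool ~ Bool
  unify Bool ~ Bool
  unify a -> Int ~ Bool -> b
  unify a ~ Bool
  unify Int ~ b
_ _ : Int
  unify Int ~ Int
  unify Bool ~ Bool
  unify Bool ~ Bool
  unify Bool ~ Bool
let z : Bool
\u._ : c -> Int
  unify c -> Int ~ Bool -> d
  unify c ~ Bool
  unify Int ~ d
_ _ : Int
  unify Int ~ Int
  unify Int ~ Int
  unify Bool ~ Bool
\p._ : f -> Bool
let w : f -> Bool
\v._ : e -> Bool
q : g
  unify g ~ Bool
q : Bool
  unify Bool ~ Bool
\q._ : Bool -> Bool
  unify e -> Bool ~ Bool -> Bool
  unify e ~ Bool
  unify Bool ~ Bool

Answer: Bool -> Bool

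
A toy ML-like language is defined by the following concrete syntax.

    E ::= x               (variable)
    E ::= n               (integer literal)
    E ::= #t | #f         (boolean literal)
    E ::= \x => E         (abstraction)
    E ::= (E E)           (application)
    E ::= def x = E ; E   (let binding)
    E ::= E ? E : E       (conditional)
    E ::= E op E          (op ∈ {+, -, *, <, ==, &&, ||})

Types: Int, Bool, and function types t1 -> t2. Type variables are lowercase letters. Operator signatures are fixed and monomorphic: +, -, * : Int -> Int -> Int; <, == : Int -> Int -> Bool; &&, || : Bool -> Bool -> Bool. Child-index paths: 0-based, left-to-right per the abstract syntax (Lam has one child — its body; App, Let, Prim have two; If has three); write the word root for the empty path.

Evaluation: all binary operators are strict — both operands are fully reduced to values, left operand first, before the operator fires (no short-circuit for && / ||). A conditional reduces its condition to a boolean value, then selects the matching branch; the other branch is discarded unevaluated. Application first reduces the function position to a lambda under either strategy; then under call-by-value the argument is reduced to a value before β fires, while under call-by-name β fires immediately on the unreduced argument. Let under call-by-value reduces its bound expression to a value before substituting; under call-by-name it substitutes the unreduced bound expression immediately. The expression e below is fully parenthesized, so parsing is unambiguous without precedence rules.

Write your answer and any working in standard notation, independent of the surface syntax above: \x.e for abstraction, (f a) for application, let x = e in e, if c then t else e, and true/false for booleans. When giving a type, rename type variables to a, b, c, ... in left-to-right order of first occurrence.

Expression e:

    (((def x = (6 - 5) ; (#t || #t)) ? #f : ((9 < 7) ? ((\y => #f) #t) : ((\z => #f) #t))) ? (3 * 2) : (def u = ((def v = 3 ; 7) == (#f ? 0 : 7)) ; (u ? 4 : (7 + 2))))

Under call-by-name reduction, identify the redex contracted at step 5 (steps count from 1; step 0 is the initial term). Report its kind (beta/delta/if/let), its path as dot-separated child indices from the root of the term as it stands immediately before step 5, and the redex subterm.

Answer: let at root : (let u = ((let v = 3 in 7) == (if false then 0 else 7)) in (if u then 4 else (7 + 2)))

Working:
step 0: (if (if (let x = (6 - 5) in (true || true)) then false else (if (9 < 7) then ((\y.false) true) else ((\z.false) true))) then (3 * 2) else (let u = ((let v = 3 in 7) == (if false then 0 else 7)) in (if u then 4 else (7 + 2))))
step 1: [let@0.0] (if (if (true || true) then false else (if (9 < 7) then ((\y.false) true) else ((\z.false) true))) then (3 * 2) else (let u = ((let v = 3 in 7) == (if false then 0 else 7)) in (if u then 4 else (7 + 2))))
step 2: [delta@0.0] (if (if true then false else (if (9 < 7) then ((\y.false) true) else ((\z.false) true))) then (3 * 2) else (let u = ((let v = 3 in 7) == (if false then 0 else 7)) in (if u then 4 else (7 + 2))))
step 3: [if@0] (if false then (3 * 2) else (let u = ((let v = 3 in 7) == (if false then 0 else 7)) in (if u then 4 else (7 + 2))))
step 4: [if@root] (let u = ((let v = 3 in 7) == (if false then 0 else 7)) in (if u then 4 else (7 + 2)))
step 5: [let@root] (if ((let v = 3 in 7) == (if false then 0 else 7)) then 4 else (7 + 2))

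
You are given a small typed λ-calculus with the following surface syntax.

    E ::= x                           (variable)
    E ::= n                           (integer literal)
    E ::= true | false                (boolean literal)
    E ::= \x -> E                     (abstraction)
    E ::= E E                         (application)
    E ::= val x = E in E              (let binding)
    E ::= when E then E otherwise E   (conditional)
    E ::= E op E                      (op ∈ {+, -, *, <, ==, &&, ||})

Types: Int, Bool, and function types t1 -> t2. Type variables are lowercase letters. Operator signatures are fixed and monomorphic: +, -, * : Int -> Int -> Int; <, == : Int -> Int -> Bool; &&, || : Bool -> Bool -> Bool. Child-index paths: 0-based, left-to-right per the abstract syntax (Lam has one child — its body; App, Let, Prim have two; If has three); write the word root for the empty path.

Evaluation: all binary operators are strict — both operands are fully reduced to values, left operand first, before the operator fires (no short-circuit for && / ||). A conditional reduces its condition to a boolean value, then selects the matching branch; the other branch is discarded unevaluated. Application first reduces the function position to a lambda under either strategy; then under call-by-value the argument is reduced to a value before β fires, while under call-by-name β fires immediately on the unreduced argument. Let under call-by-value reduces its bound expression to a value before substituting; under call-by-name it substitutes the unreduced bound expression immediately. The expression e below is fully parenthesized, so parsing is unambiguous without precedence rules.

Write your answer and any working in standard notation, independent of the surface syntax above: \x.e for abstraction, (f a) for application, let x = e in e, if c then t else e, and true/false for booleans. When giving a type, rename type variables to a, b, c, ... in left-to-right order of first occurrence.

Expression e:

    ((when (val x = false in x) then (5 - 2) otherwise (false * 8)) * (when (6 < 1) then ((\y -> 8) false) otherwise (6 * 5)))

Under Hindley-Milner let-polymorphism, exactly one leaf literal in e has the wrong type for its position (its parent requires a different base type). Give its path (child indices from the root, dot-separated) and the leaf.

Working:
let x : Bool
x : Bool
  unify Bool ~ Bool
  unify Int ~ Int
  unify Int ~ Int
  unify Bool ~ Int
  FAIL: mismatch Bool ~ Int

Answer: 0.2.0 : false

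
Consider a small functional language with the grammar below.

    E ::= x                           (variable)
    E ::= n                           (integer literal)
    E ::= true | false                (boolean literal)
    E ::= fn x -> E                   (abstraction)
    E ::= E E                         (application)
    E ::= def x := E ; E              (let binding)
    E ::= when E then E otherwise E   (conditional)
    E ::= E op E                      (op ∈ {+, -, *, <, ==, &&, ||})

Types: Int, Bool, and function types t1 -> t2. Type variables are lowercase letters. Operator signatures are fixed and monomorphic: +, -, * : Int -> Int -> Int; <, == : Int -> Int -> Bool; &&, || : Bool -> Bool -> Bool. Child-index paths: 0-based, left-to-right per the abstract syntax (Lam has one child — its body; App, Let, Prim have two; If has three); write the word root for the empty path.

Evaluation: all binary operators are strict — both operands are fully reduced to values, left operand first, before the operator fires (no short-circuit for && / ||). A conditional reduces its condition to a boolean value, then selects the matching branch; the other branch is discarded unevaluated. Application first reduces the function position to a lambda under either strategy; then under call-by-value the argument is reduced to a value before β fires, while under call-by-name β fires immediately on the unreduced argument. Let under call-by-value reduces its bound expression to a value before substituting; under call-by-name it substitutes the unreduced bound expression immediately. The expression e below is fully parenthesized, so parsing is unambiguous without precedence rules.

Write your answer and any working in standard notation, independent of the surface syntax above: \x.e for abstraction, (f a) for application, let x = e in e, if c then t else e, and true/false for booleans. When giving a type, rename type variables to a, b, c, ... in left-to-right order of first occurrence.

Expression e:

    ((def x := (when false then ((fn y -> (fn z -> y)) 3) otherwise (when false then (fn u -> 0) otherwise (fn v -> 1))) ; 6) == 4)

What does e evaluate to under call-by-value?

Answer: false

Working:
step 0: ((let x = (if false then ((\y.(\z.y)) 3) else (if false then (\u.0) else (\v.1))) in 6) == 4)
step 1: [if@0.0] ((let x = (if false then (\u.0) else (\v.1)) in 6) == 4)
step 2: [if@0.0] ((let x = (\v.1) in 6) == 4)
step 3: [let@0] (6 == 4)
step 4: [delta@root] false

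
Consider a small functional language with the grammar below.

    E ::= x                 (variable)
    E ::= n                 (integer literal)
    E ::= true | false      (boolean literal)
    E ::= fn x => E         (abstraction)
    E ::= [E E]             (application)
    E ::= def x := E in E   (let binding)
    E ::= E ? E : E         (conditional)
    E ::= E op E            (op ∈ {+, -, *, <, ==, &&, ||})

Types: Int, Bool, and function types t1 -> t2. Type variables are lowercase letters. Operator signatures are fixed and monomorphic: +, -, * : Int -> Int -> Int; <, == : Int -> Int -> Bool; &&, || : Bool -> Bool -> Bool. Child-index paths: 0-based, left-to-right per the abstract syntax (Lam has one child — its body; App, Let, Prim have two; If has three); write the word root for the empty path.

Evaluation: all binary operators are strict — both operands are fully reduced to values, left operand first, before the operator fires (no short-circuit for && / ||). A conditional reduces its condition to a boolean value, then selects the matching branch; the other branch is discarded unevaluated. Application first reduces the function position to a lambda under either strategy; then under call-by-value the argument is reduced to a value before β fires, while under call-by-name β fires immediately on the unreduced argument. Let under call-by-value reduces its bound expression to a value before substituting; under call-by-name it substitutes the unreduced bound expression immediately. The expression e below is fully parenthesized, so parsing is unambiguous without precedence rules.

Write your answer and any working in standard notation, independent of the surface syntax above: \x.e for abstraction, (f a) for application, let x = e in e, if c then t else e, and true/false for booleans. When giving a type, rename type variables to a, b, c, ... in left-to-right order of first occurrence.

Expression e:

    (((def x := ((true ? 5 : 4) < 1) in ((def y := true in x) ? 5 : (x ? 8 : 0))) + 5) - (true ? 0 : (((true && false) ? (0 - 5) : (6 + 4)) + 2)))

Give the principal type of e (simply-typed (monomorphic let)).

Answer: Int

Working:
  unify Bool ~ Bool
  unify Int ~ Int
  unify Int ~ Int
  unify Int ~ Int
let x : Bool
let y : Bool
x : Bool
  unify Bool ~ Bool
x : Bool
  unify Bool ~ Bool
  unify Int ~ Int
  unify Int ~ Int
  unify Int ~ Int
  unify Int ~ Int
  unify Int ~ Int
  unify Bool ~ Bool
  unify Bool ~ Bool
  unify Bool ~ Bool
  unify Bool ~ Bool
  unify Int ~ Int
  unify Int ~ Int
  unify Int ~ Int
  unify Int ~ Int
  unify Int ~ Int
  unify Int ~ Int
  unify Int ~ Int
  unify Int ~ Int
  unify Int ~ Int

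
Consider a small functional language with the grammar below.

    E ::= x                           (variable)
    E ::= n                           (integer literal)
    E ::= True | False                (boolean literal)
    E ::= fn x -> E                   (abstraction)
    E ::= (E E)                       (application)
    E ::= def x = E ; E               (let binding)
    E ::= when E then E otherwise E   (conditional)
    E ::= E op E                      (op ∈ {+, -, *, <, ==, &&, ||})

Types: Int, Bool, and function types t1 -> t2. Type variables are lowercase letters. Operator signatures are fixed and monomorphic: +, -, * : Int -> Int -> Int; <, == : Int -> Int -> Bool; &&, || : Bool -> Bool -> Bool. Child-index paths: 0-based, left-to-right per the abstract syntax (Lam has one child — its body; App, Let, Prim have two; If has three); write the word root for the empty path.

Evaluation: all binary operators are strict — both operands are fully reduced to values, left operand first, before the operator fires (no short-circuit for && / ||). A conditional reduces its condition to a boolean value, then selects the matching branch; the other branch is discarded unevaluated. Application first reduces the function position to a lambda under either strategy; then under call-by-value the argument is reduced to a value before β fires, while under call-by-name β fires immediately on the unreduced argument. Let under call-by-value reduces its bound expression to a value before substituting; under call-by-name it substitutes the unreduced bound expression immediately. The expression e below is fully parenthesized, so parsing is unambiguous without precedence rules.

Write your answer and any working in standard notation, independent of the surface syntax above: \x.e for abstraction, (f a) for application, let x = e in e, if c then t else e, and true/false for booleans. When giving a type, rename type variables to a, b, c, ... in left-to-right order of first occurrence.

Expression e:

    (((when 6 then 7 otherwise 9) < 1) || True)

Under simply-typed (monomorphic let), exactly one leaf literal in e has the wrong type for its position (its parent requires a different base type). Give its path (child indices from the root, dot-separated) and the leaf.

Answer: 0.0.0 : 6

Working:
  unify Int ~ Bool
  FAIL: mismatch Int ~ Bool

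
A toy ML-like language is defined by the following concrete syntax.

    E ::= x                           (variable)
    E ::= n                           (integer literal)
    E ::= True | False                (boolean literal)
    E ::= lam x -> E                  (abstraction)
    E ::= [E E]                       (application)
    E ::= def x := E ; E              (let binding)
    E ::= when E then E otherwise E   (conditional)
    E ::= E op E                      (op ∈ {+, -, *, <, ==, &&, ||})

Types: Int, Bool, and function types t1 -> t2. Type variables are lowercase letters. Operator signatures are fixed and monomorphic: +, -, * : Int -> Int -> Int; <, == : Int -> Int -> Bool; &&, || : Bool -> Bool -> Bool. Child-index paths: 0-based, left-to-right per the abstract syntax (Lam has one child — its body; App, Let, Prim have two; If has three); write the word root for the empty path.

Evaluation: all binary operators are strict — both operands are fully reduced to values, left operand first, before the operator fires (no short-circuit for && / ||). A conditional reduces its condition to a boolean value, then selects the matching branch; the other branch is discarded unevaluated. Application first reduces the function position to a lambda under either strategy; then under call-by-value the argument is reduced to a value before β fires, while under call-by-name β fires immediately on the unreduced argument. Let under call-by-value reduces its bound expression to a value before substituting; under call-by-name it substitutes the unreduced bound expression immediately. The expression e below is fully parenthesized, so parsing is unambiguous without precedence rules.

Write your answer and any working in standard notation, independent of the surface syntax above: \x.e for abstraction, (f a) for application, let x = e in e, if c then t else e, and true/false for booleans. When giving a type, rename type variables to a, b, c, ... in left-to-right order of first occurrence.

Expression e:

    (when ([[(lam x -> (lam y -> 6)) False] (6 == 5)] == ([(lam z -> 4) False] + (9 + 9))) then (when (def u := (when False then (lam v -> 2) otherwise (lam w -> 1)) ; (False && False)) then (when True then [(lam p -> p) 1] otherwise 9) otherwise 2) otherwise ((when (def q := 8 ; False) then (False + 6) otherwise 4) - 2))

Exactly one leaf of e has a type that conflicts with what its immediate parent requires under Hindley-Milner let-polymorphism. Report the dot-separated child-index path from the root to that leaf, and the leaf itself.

Answer: 2.0.1.0 : false

Derivation:
\y._ : b -> Int
\x._ : a -> b -> Int
  unify a -> b -> Int ~ Bool -> c
  unify a ~ Bool
  unify b -> Int ~ c
_ _ : b -> Int
  unify Int ~ Int
  unify Int ~ Int
  unify b -> Int ~ Bool -> d
  unify b ~ Bool
  unify Int ~ d
_ _ : Int
  unify Int ~ Int
\z._ : e -> Int
  unify e -> Int ~ Bool -> f
  unify e ~ Bool
  unify Int ~ f
_ _ : Int
  unify Int ~ Int
  unify Int ~ Int
  unify Int ~ Int
  unify Int ~ Int
  unify Int ~ Int
  unify Bool ~ Bool
  unify Bool ~ Bool
\v._ : g -> Int
\w._ : h -> Int
  unify g -> Int ~ h -> Int
  unify g ~ h
  unify Int ~ Int
let u : forall. h -> Int
  unify Bool ~ Bool
  unify Bool ~ Bool
  unify Bool ~ Bool
  unify Bool ~ Bool
p : i
\p._ : i -> i
  unify i -> i ~ Int -> j
  unify i ~ Int
  unify Int ~ j
_ _ : Int
  unify Int ~ Int
  unify Int ~ Int
let q : Int
  unify Bool ~ Bool
  unify Bool ~ Int
  FAIL: mismatch Bool ~ Int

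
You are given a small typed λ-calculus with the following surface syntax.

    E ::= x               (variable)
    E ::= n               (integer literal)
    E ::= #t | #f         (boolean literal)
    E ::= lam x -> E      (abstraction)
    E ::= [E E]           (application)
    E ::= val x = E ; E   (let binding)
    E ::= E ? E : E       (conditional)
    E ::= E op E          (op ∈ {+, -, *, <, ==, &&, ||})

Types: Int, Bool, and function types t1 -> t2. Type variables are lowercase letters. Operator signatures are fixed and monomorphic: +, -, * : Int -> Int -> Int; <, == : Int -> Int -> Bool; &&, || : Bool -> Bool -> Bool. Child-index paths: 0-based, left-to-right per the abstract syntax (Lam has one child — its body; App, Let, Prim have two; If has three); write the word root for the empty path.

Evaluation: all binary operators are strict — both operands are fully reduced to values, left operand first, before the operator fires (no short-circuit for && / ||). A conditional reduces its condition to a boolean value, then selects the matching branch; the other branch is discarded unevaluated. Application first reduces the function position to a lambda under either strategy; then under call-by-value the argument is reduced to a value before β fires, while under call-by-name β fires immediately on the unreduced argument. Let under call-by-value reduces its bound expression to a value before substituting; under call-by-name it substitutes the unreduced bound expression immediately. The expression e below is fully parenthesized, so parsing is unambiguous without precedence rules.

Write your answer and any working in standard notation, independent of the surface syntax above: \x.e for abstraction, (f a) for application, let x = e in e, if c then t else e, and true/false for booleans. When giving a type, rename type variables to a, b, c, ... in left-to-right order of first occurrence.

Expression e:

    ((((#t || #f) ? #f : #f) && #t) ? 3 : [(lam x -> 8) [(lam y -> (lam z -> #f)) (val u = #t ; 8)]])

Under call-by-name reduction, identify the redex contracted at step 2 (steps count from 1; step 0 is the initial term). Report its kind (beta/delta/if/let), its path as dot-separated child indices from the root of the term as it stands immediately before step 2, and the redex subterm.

Answer: if at 0.0 : (if true then false else false)

Working:
step 0: (if ((if (true || false) then false else false) && true) then 3 else ((\x.8) ((\y.(\z.false)) (let u = true in 8))))
step 1: [delta@0.0.0] (if ((if true then false else false) && true) then 3 else ((\x.8) ((\y.(\z.false)) (let u = true in 8))))
step 2: [if@0.0] (if (false && true) then 3 else ((\x.8) ((\y.(\z.false)) (let u = true in 8))))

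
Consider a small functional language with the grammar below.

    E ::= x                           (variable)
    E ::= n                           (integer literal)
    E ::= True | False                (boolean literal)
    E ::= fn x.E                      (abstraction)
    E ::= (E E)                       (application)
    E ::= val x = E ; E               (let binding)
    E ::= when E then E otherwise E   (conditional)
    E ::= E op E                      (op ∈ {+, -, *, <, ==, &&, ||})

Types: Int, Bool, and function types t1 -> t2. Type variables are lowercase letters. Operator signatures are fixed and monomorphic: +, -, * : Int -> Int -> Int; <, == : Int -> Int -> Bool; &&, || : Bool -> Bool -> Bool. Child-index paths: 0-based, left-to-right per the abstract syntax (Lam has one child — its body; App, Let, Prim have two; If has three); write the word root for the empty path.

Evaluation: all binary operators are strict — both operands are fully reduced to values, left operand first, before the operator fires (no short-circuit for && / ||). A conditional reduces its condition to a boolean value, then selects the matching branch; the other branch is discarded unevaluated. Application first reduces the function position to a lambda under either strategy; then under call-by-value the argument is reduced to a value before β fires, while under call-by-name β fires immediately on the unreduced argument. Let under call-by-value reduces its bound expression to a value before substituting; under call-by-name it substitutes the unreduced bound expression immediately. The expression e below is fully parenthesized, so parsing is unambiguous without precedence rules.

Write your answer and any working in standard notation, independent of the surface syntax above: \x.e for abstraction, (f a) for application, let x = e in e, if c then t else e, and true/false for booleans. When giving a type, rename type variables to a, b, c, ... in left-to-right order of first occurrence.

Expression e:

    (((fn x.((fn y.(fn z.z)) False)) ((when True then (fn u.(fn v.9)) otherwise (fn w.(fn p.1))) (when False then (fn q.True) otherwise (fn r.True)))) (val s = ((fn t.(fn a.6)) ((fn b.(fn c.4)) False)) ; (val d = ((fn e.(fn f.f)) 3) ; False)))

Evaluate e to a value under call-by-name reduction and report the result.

Trace:
step 0: (((\x.((\y.(\z.z)) false)) ((if true then (\u.(\v.9)) else (\w.(\p.1))) (if false then (\q.true) else (\r.true)))) (let s = ((\t.(\a.6)) ((\b.(\c.4)) false)) in (let d = ((\e.(\f.f)) 3) in false)))
step 1: [beta@0] (((\y.(\z.z)) false) (let s = ((\t.(\a.6)) ((\b.(\c.4)) false)) in (let d = ((\e.(\f.f)) 3) in false)))
step 2: [beta@0] ((\z.z) (let s = ((\t.(\a.6)) ((\b.(\c.4)) false)) in (let d = ((\e.(\f.f)) 3) in false)))
step 3: [beta@root] (let s = ((\t.(\a.6)) ((\b.(\c.4)) false)) in (let d = ((\e.(\f.f)) 3) in false))
step 4: [let@root] (let d = ((\e.(\f.f)) 3) in false)
step 5: [let@root] false

Answer: false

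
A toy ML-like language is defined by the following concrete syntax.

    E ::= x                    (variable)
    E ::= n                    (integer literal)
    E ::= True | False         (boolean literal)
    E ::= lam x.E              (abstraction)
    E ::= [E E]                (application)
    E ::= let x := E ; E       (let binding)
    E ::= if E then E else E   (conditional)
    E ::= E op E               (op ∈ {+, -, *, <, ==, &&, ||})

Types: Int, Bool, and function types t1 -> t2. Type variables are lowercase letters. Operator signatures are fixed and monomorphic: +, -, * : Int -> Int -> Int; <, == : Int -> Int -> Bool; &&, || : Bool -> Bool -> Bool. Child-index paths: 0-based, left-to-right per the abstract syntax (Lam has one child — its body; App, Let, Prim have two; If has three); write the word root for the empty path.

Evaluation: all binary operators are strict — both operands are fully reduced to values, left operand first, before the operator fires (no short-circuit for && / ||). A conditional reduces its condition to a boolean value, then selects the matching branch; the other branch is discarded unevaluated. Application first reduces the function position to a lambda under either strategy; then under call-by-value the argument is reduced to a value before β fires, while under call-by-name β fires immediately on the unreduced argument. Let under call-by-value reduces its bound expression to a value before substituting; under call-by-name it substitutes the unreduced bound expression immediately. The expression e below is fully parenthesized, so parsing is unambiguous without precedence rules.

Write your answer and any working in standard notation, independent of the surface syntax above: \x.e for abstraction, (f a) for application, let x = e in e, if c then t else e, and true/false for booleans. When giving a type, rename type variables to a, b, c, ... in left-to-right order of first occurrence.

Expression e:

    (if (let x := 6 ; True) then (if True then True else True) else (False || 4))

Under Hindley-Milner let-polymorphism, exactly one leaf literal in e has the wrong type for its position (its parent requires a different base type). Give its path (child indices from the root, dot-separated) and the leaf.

Working:
let x : Int
  unify Bool ~ Bool
  unify Bool ~ Bool
  unify Bool ~ Bool
  unify Bool ~ Bool
  unify Int ~ Bool
  FAIL: mismatch Int ~ Bool

Answer: 2.1 : 4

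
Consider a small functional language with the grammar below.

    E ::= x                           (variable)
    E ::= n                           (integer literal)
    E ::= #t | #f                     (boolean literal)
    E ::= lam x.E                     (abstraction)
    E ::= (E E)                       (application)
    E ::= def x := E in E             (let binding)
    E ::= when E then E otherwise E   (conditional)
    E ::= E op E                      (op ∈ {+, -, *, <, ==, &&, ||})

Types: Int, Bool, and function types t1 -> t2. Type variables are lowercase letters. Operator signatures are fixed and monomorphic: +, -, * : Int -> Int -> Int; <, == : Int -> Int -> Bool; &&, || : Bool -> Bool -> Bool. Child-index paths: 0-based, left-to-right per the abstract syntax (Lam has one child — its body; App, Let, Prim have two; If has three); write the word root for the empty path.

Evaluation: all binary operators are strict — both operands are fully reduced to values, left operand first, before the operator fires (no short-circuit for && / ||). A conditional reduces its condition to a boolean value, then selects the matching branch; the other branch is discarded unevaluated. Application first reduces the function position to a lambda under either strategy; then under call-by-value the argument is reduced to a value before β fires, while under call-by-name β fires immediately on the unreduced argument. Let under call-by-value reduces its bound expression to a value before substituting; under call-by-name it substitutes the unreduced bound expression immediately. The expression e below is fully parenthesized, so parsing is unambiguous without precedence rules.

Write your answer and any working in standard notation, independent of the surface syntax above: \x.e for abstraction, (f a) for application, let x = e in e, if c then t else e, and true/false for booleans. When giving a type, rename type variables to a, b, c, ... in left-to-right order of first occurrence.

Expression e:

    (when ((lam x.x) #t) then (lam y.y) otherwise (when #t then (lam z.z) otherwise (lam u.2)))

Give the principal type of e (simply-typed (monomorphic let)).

Working:
x : a
\x._ : a -> a
  unify a -> a ~ Bool -> b
  unify a ~ Bool
  unify Bool ~ b
_ _ : Bool
  unify Bool ~ Bool
y : c
\y._ : c -> c
  unify Bool ~ Bool
z : d
\z._ : d -> d
\u._ : e -> Int
  unify d -> d ~ e -> Int
  unify d ~ e
  unify e ~ Int
  unify c -> c ~ Int -> Int
  unify c ~ Int
  unify Int ~ Int

Answer: Int -> Int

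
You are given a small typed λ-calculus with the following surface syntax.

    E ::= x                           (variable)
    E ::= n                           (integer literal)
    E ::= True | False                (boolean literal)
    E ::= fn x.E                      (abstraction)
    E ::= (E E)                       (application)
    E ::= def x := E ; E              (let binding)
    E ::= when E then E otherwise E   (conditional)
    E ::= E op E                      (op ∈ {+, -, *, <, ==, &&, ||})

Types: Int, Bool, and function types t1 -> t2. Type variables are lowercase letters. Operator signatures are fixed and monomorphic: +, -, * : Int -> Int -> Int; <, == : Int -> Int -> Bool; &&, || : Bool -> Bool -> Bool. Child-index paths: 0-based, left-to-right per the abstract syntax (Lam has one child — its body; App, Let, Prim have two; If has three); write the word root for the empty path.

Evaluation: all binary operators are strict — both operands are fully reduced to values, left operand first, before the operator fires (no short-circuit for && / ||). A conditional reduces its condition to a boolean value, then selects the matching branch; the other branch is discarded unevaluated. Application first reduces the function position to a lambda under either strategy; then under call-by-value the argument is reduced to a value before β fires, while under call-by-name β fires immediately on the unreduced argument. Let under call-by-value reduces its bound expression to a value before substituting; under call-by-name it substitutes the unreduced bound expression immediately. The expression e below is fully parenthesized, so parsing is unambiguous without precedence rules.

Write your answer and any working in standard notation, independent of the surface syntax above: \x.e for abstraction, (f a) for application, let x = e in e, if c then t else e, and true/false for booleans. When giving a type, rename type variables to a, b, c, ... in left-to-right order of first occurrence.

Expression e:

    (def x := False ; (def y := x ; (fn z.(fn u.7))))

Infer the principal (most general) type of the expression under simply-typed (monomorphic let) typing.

Trace:
let x : Bool
x : Bool
let y : Bool
\u._ : b -> Int
\z._ : a -> b -> Int

Answer: a -> b -> Int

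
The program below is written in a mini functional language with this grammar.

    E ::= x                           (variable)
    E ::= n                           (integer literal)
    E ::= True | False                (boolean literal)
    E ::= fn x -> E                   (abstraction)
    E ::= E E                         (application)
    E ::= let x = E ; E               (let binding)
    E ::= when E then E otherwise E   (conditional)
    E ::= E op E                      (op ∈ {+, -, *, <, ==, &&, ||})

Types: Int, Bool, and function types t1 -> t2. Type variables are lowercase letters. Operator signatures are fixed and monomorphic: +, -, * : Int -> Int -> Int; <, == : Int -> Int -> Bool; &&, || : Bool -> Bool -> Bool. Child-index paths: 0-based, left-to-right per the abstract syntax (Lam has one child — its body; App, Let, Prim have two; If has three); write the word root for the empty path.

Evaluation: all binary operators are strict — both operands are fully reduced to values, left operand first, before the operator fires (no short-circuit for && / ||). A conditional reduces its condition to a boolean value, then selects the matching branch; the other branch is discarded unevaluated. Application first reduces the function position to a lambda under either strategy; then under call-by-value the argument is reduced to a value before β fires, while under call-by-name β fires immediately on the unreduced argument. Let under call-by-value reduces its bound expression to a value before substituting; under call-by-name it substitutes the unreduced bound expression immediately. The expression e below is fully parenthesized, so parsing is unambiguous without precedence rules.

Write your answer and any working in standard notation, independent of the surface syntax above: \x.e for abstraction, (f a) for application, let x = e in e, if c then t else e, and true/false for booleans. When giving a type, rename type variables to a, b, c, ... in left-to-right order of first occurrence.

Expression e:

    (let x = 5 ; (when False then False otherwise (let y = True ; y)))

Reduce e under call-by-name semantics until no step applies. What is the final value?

Working:
step 0: (let x = 5 in (if false then false else (let y = true in y)))
step 1: [let@root] (if false then false else (let y = true in y))
step 2: [if@root] (let y = true in y)
step 3: [let@root] true

Answer: true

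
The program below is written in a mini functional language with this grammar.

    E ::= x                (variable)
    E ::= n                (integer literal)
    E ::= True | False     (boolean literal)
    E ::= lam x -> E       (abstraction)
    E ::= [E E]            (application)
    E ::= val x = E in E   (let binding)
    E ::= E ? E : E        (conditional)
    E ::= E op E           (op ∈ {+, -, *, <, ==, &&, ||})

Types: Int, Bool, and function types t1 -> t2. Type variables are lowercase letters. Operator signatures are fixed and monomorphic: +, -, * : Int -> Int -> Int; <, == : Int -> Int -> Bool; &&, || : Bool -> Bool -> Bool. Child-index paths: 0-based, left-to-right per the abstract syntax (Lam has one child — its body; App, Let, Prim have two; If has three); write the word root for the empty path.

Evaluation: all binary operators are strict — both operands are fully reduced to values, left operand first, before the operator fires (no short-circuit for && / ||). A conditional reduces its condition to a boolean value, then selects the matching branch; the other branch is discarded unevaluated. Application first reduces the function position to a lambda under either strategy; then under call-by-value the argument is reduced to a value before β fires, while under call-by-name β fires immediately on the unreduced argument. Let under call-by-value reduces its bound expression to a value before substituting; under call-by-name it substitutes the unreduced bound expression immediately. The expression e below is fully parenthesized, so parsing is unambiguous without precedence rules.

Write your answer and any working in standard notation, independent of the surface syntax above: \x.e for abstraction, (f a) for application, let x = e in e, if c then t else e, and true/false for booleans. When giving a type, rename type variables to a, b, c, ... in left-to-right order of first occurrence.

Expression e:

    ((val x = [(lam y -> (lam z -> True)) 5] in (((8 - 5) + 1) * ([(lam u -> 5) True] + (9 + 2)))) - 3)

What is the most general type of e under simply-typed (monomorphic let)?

Working:
\z._ : b -> Bool
\y._ : a -> b -> Bool
  unify a -> b -> Bool ~ Int -> c
  unify a ~ Int
  unify b -> Bool ~ c
_ _ : b -> Bool
let x : b -> Bool
  unify Int ~ Int
  unify Int ~ Int
  unify Int ~ Int
  unify Int ~ Int
  unify Int ~ Int
\u._ : d -> Int
  unify d -> Int ~ Bool -> e
  unify d ~ Bool
  unify Int ~ e
_ _ : Int
  unify Int ~ Int
  unify Int ~ Int
  unify Int ~ Int
  unify Int ~ Int
  unify Int ~ Int
  unify Int ~ Int
  unify Int ~ Int

Answer: Int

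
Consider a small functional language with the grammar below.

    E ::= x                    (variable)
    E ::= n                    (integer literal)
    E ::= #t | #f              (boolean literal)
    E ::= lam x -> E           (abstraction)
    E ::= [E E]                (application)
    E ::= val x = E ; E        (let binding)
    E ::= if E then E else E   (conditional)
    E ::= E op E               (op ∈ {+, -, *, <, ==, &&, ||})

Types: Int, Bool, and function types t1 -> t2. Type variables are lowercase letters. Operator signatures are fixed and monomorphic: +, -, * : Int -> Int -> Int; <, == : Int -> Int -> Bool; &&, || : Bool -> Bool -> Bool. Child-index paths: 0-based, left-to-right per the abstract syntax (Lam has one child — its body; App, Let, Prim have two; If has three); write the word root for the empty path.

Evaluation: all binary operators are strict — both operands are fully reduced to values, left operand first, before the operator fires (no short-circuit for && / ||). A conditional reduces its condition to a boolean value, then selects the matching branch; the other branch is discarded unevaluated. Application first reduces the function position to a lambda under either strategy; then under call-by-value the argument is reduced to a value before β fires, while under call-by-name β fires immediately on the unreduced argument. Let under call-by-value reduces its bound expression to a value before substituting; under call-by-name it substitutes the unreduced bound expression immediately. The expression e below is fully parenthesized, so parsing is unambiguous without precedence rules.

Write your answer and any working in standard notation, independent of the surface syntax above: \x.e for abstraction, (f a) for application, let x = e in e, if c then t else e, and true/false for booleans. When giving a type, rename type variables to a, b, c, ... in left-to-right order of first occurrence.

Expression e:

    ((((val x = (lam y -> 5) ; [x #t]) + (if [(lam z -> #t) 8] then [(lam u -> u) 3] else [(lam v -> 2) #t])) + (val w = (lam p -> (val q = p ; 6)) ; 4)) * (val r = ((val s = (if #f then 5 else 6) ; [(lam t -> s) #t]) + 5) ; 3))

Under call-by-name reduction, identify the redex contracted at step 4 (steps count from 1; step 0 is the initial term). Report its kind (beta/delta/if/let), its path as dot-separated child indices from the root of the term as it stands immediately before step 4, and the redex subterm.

Answer: if at 0.0.1 : (if true then ((\u.u) 3) else ((\v.2) true))

Derivation:
step 0: ((((let x = (\y.5) in (x true)) + (if ((\z.true) 8) then ((\u.u) 3) else ((\v.2) true))) + (let w = (\p.(let q = p in 6)) in 4)) * (let r = ((let s = (if false then 5 else 6) in ((\t.s) true)) + 5) in 3))
step 1: [let@0.0.0] (((((\y.5) true) + (if ((\z.true) 8) then ((\u.u) 3) else ((\v.2) true))) + (let w = (\p.(let q = p in 6)) in 4)) * (let r = ((let s = (if false then 5 else 6) in ((\t.s) true)) + 5) in 3))
step 2: [beta@0.0.0] (((5 + (if ((\z.true) 8) then ((\u.u) 3) else ((\v.2) true))) + (let w = (\p.(let q = p in 6)) in 4)) * (let r = ((let s = (if false then 5 else 6) in ((\t.s) true)) + 5) in 3))
step 3: [beta@0.0.1.0] (((5 + (if true then ((\u.u) 3) else ((\v.2) true))) + (let w = (\p.(let q = p in 6)) in 4)) * (let r = ((let s = (if false then 5 else 6) in ((\t.s) true)) + 5) in 3))
step 4: [if@0.0.1] (((5 + ((\u.u) 3)) + (let w = (\p.(let q = p in 6)) in 4)) * (let r = ((let s = (if false then 5 else 6) in ((\t.s) true)) + 5) in 3))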